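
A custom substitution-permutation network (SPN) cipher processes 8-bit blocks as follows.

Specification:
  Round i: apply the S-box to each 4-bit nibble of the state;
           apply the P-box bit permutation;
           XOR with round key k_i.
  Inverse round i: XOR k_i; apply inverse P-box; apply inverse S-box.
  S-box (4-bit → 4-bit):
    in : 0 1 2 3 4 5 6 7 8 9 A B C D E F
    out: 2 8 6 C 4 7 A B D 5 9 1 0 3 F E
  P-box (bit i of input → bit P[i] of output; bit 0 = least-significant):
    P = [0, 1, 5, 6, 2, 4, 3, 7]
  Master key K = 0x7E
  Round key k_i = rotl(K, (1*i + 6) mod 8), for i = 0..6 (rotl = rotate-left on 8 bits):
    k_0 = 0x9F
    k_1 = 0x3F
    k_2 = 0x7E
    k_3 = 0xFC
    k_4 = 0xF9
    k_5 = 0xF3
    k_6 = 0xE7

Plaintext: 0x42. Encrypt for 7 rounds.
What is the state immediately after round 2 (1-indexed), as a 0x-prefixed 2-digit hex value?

0x18

s_0 = plaintext = 0x42
s_1 = Round(s_0, k_0) = 0xB5
s_2 = Round(s_1, k_1) = 0x18
s_3 = Round(s_2, k_2) = 0x9F
s_4 = Round(s_3, k_3) = 0x92
s_5 = Round(s_4, k_4) = 0xD7
s_6 = Round(s_5, k_5) = 0xA4
s_7 = Round(s_6, k_6) = 0x43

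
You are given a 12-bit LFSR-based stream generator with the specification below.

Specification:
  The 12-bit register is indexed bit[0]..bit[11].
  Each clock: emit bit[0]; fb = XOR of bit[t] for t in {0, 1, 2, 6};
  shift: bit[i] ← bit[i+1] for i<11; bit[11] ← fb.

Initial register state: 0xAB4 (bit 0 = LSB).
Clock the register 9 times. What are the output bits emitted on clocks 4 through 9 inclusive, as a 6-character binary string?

011010

reg_0 = 0xAB4
clock 1: out=0, reg = 0xD5A
clock 2: out=0, reg = 0x6AD
clock 3: out=1, reg = 0x356
clock 4: out=0, reg = 0x9AB
clock 5: out=1, reg = 0x4D5
clock 6: out=1, reg = 0xA6A
clock 7: out=0, reg = 0x535
clock 8: out=1, reg = 0x29A
clock 9: out=0, reg = 0x94D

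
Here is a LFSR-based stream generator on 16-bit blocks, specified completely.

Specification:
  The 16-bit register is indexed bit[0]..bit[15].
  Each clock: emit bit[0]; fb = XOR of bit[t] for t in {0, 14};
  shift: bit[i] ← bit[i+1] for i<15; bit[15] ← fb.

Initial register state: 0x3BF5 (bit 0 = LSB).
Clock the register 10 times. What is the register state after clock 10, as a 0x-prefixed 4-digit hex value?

reg_0 = 0x3BF5
clock 1: out=1, reg = 0x9DFA
clock 2: out=0, reg = 0x4EFD
clock 3: out=1, reg = 0x277E
clock 4: out=0, reg = 0x13BF
clock 5: out=1, reg = 0x89DF
clock 6: out=1, reg = 0xC4EF
clock 7: out=1, reg = 0x6277
clock 8: out=1, reg = 0x313B
clock 9: out=1, reg = 0x989D
clock 10: out=1, reg = 0xCC4E

0xCC4E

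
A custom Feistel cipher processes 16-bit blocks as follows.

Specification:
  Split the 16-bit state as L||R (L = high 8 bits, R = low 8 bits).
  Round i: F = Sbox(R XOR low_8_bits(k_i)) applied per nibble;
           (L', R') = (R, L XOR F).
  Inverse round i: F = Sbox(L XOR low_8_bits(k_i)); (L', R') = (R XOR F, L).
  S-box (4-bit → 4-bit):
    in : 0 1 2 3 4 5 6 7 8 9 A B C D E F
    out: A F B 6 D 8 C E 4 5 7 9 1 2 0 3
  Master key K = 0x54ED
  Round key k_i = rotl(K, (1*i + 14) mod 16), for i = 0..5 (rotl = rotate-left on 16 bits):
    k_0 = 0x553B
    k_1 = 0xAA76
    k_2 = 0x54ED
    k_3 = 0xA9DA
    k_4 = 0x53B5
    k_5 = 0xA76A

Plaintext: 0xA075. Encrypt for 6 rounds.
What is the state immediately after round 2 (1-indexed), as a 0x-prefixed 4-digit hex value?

s_0 = plaintext = 0xA075
s_1 = Round(s_0, k_0) = 0x7570
s_2 = Round(s_1, k_1) = 0x70D9
s_3 = Round(s_2, k_2) = 0xD91D
s_4 = Round(s_3, k_3) = 0x1DC7
s_5 = Round(s_4, k_4) = 0xC7F6
s_6 = Round(s_5, k_5) = 0xF696

0x70D9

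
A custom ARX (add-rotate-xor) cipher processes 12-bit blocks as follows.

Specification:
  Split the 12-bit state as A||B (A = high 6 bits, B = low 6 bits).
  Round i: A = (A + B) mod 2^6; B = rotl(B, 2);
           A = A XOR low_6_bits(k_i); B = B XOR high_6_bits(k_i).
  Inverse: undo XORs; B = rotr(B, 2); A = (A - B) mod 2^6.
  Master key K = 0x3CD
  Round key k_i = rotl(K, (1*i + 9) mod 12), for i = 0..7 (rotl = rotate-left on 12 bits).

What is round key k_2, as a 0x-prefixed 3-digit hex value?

K = 0x3CD
k_0 = rotl(K, (1*0+9) mod 12) = rotl(K, 9) = 0xA79
k_1 = rotl(K, (1*1+9) mod 12) = rotl(K, 10) = 0x4F3
k_2 = rotl(K, (1*2+9) mod 12) = rotl(K, 11) = 0x9E6

0x9E6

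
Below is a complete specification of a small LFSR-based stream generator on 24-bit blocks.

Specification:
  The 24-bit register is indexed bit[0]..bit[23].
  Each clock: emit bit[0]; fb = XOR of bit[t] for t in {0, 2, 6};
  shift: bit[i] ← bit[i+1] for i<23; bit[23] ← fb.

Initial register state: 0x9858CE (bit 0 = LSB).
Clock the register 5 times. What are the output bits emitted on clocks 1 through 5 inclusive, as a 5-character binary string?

01110

reg_0 = 0x9858CE
clock 1: out=0, reg = 0x4C2C67
clock 2: out=1, reg = 0xA61633
clock 3: out=1, reg = 0xD30B19
clock 4: out=1, reg = 0xE9858C
clock 5: out=0, reg = 0xF4C2C6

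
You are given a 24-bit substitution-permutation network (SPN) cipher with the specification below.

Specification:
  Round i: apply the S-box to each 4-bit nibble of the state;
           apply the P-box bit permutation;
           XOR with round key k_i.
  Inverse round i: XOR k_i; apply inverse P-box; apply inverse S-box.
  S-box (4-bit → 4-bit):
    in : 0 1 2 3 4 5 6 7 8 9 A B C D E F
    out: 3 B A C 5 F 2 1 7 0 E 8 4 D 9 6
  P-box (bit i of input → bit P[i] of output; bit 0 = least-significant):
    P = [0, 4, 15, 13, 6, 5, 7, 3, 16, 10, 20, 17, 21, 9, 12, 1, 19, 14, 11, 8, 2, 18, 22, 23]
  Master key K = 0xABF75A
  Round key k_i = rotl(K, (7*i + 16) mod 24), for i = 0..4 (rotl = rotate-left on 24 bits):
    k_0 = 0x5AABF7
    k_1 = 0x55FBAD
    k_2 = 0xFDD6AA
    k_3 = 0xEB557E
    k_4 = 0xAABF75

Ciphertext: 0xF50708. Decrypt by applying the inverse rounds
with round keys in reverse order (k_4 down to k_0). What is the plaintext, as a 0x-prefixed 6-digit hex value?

0xAA6779

s_0 = ciphertext = 0xF50708
s_1 = InvRound(s_0, k_4) = 0x84CD15
s_2 = InvRound(s_1, k_3) = 0xF4DE14
s_3 = InvRound(s_2, k_2) = 0x74B7A6
s_4 = InvRound(s_3, k_1) = 0x9FE0B7
s_5 = InvRound(s_4, k_0) = 0xAA6779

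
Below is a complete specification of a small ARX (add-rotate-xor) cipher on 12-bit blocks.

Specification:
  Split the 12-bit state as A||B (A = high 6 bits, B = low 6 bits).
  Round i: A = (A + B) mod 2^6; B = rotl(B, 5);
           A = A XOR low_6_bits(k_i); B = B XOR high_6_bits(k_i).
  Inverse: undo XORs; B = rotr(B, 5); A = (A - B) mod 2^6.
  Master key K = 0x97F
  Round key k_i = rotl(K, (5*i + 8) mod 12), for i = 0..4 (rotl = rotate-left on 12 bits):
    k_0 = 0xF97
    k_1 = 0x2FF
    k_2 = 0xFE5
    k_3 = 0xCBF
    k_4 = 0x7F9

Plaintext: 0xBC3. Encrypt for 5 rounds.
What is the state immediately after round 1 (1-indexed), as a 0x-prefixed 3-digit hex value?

0x95F

s_0 = plaintext = 0xBC3
s_1 = Round(s_0, k_0) = 0x95F
s_2 = Round(s_1, k_1) = 0xEE4
s_3 = Round(s_2, k_2) = 0xEAD
s_4 = Round(s_3, k_3) = 0x604
s_5 = Round(s_4, k_4) = 0x95D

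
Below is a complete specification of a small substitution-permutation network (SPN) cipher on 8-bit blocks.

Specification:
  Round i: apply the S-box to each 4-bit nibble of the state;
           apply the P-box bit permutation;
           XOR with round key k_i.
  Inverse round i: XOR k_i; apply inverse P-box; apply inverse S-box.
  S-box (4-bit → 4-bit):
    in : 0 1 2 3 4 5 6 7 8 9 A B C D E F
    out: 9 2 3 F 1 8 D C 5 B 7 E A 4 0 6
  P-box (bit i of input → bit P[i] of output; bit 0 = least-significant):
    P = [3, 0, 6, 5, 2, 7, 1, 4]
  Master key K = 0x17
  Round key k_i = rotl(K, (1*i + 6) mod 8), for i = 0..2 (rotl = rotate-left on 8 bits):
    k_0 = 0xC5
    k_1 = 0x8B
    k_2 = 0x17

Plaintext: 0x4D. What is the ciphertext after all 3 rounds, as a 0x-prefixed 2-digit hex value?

s_0 = plaintext = 0x4D
s_1 = Round(s_0, k_0) = 0x81
s_2 = Round(s_1, k_1) = 0x8C
s_3 = Round(s_2, k_2) = 0x30

0x30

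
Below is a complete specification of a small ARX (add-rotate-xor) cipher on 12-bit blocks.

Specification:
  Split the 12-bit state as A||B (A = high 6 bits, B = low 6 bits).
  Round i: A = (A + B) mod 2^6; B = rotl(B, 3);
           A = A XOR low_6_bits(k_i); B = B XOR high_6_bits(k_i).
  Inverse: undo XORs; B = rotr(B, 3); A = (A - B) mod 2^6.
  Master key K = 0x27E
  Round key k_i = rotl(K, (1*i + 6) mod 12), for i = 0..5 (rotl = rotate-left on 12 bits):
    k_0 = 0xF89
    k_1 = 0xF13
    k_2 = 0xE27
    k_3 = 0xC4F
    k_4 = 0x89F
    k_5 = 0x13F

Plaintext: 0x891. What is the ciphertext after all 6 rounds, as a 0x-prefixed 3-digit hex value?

0x67C

s_0 = plaintext = 0x891
s_1 = Round(s_0, k_0) = 0xEB4
s_2 = Round(s_1, k_1) = 0xF5A
s_3 = Round(s_2, k_2) = 0xC2B
s_4 = Round(s_3, k_3) = 0x52C
s_5 = Round(s_4, k_4) = 0x7C7
s_6 = Round(s_5, k_5) = 0x67C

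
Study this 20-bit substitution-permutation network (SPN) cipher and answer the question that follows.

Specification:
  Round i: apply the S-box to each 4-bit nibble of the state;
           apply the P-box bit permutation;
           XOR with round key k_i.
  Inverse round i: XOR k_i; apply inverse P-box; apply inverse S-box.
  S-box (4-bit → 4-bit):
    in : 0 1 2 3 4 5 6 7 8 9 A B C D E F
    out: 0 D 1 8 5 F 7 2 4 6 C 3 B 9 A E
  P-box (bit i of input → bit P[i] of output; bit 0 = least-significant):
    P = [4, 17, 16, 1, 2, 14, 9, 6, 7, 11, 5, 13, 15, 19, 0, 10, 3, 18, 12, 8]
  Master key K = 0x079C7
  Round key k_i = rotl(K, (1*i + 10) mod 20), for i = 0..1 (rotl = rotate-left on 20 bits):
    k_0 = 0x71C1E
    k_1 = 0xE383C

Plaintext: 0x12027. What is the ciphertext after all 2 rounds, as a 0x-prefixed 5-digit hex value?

0xA0BE1

s_0 = plaintext = 0x12027
s_1 = Round(s_0, k_0) = 0x58D12
s_2 = Round(s_1, k_1) = 0xA0BE1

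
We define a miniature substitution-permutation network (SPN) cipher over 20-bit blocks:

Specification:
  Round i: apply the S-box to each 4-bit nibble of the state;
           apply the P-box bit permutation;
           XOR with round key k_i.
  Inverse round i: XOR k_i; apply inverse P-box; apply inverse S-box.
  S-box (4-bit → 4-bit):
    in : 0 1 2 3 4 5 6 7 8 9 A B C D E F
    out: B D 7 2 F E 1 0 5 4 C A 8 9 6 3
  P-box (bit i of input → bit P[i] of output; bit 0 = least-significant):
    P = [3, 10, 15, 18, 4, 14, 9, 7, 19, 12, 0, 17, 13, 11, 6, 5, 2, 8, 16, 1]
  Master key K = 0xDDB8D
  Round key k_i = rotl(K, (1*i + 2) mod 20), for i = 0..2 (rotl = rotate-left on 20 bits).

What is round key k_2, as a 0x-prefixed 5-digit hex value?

0xDB8DD

K = 0xDDB8D
k_0 = rotl(K, (1*0+2) mod 20) = rotl(K, 2) = 0x76E37
k_1 = rotl(K, (1*1+2) mod 20) = rotl(K, 3) = 0xEDC6E
k_2 = rotl(K, (1*2+2) mod 20) = rotl(K, 4) = 0xDB8DD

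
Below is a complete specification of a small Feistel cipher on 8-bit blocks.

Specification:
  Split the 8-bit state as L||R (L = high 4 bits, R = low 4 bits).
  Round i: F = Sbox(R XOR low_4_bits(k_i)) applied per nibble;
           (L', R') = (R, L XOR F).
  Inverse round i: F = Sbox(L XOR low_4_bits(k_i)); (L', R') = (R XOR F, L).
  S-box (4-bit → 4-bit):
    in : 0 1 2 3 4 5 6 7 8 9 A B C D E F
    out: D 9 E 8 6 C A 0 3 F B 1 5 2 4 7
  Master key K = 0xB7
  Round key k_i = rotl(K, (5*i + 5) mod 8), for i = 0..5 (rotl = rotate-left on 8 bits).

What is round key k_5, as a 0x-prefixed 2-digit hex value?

K = 0xB7
k_0 = rotl(K, (5*0+5) mod 8) = rotl(K, 5) = 0xF6
k_1 = rotl(K, (5*1+5) mod 8) = rotl(K, 2) = 0xDE
k_2 = rotl(K, (5*2+5) mod 8) = rotl(K, 7) = 0xDB
k_3 = rotl(K, (5*3+5) mod 8) = rotl(K, 4) = 0x7B
k_4 = rotl(K, (5*4+5) mod 8) = rotl(K, 1) = 0x6F
k_5 = rotl(K, (5*5+5) mod 8) = rotl(K, 6) = 0xED

0xED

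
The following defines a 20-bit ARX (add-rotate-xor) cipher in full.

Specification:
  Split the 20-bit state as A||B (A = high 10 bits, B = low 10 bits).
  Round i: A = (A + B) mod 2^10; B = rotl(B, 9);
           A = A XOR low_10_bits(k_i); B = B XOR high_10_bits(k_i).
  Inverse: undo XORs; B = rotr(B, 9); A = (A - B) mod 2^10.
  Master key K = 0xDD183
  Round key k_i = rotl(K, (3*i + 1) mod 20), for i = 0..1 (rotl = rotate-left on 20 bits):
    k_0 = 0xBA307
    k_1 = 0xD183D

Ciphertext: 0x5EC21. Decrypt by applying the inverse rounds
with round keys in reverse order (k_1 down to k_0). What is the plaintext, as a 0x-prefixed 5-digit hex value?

s_0 = ciphertext = 0x5EC21
s_1 = InvRound(s_0, k_1) = 0x9DECF
s_2 = InvRound(s_1, k_0) = 0x4884E

0x4884E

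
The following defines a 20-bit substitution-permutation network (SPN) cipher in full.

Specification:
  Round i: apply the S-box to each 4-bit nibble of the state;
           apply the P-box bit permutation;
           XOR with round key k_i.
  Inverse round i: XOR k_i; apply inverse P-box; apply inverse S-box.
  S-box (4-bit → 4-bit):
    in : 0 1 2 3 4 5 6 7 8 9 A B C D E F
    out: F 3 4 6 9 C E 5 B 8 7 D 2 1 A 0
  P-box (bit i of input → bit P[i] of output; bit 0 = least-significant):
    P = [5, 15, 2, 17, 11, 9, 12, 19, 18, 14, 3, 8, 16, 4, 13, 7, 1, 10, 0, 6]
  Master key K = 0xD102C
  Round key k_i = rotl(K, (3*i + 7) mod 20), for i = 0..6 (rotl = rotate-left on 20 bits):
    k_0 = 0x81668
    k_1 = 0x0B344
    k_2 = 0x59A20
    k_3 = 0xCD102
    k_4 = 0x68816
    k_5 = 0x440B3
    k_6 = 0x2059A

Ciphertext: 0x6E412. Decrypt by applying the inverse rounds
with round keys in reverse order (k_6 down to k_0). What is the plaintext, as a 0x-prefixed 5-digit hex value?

s_0 = ciphertext = 0x6E412
s_1 = InvRound(s_0, k_6) = 0xF50FC
s_2 = InvRound(s_1, k_5) = 0xBD255
s_3 = InvRound(s_2, k_4) = 0xBD10F
s_4 = InvRound(s_3, k_3) = 0x2D7F5
s_5 = InvRound(s_4, k_2) = 0x688D5
s_6 = InvRound(s_5, k_1) = 0x264A9
s_7 = InvRound(s_6, k_0) = 0x55C69

0x55C69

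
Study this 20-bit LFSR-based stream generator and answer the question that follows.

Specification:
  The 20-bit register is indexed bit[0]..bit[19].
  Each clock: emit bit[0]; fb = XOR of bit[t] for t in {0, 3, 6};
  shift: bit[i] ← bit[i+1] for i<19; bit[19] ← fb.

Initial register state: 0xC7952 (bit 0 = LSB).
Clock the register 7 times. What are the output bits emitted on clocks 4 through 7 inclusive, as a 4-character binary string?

0101

reg_0 = 0xC7952
clock 1: out=0, reg = 0xE3CA9
clock 2: out=1, reg = 0x71E54
clock 3: out=0, reg = 0xB8F2A
clock 4: out=0, reg = 0xDC795
clock 5: out=1, reg = 0xEE3CA
clock 6: out=0, reg = 0x771E5
clock 7: out=1, reg = 0x3B8F2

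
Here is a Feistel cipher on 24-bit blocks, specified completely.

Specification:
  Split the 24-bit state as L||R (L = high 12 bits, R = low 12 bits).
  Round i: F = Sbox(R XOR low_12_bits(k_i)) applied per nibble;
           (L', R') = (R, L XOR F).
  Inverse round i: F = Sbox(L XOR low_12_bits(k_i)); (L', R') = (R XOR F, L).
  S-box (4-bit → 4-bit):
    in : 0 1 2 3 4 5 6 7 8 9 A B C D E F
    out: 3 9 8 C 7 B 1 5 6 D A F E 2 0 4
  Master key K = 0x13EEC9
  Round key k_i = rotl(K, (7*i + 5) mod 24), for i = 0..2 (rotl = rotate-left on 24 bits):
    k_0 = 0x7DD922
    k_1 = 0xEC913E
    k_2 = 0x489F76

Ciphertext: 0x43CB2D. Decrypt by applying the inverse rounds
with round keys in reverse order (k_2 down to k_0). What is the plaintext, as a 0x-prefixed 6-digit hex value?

s_0 = ciphertext = 0x43CB2D
s_1 = InvRound(s_0, k_2) = 0x45743C
s_2 = InvRound(s_1, k_1) = 0xF21457
s_3 = InvRound(s_2, k_0) = 0x56BF21

0x56BF21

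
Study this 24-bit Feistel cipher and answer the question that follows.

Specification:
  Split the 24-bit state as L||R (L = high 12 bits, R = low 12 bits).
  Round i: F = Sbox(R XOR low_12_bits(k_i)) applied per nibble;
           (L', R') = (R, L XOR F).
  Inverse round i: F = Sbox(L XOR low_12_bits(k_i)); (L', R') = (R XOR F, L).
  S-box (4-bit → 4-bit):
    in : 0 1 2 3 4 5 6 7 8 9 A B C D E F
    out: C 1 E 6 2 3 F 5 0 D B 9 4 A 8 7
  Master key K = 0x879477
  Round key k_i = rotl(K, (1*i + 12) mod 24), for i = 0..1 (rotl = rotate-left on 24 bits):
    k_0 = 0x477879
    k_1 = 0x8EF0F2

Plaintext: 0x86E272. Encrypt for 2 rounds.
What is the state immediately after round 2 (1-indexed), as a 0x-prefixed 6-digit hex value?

0x3A7441

s_0 = plaintext = 0x86E272
s_1 = Round(s_0, k_0) = 0x2723A7
s_2 = Round(s_1, k_1) = 0x3A7441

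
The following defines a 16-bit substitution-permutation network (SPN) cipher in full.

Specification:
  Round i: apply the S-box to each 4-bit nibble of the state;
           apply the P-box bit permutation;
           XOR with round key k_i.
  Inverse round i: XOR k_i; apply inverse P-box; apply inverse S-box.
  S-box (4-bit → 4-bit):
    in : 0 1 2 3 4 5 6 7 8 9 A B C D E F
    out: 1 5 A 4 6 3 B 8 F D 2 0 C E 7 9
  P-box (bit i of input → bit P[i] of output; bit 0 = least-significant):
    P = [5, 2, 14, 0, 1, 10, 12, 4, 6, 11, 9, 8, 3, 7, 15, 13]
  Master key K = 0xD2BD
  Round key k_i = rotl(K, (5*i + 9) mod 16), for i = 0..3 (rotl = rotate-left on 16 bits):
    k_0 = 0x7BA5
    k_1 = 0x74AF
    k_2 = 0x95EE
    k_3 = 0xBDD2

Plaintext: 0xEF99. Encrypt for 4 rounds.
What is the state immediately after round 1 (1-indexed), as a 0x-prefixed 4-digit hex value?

s_0 = plaintext = 0xEF99
s_1 = Round(s_0, k_0) = 0xAA5E
s_2 = Round(s_1, k_1) = 0x3809
s_3 = Round(s_2, k_2) = 0x5E8D
s_4 = Round(s_3, k_3) = 0xE30D

0xAA5E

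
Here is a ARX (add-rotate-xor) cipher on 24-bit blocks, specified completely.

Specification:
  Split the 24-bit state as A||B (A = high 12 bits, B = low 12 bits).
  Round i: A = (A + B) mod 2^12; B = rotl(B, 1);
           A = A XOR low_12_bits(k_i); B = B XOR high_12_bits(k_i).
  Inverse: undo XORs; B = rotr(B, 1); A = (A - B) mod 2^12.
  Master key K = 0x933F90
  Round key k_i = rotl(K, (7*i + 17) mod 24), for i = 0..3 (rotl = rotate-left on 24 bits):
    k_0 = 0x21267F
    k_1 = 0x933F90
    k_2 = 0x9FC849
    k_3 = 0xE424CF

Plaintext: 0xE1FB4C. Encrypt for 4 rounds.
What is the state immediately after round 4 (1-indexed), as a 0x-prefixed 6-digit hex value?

s_0 = plaintext = 0xE1FB4C
s_1 = Round(s_0, k_0) = 0xF1448B
s_2 = Round(s_1, k_1) = 0xC0F025
s_3 = Round(s_2, k_2) = 0x47D9B6
s_4 = Round(s_3, k_3) = 0xAFCD2F

0xAFCD2F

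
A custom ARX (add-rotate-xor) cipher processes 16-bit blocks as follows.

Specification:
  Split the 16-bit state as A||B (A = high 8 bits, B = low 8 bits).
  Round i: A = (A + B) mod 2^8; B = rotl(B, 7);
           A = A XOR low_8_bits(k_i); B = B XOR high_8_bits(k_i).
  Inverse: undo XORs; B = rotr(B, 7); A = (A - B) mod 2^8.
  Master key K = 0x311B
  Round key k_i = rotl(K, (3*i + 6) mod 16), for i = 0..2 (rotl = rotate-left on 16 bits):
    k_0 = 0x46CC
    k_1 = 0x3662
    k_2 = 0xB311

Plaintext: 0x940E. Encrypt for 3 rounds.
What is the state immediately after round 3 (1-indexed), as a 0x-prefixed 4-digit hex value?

s_0 = plaintext = 0x940E
s_1 = Round(s_0, k_0) = 0x6E41
s_2 = Round(s_1, k_1) = 0xCD96
s_3 = Round(s_2, k_2) = 0x72F8

0x72F8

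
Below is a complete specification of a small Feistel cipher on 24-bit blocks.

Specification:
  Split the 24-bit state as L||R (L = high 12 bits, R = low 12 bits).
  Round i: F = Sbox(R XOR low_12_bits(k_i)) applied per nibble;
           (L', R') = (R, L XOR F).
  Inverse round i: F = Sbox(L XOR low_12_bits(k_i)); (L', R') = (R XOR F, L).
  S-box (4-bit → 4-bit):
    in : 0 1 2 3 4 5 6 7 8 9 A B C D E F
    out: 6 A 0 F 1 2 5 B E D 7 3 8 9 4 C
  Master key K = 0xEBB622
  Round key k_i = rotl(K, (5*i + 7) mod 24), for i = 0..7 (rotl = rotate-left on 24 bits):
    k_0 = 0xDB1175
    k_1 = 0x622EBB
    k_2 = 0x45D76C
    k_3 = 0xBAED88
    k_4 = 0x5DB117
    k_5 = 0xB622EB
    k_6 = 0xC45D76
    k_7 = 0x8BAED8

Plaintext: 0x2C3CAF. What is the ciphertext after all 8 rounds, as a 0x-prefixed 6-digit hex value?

s_0 = plaintext = 0x2C3CAF
s_1 = Round(s_0, k_0) = 0xCAFB54
s_2 = Round(s_1, k_1) = 0xB54EE3
s_3 = Round(s_2, k_2) = 0xEE36B8
s_4 = Round(s_3, k_3) = 0x6B8D15
s_5 = Round(s_4, k_4) = 0xD15ED8
s_6 = Round(s_5, k_5) = 0xED85EA
s_7 = Round(s_6, k_6) = 0x5EA000
s_8 = Round(s_7, k_7) = 0x000174

0x000174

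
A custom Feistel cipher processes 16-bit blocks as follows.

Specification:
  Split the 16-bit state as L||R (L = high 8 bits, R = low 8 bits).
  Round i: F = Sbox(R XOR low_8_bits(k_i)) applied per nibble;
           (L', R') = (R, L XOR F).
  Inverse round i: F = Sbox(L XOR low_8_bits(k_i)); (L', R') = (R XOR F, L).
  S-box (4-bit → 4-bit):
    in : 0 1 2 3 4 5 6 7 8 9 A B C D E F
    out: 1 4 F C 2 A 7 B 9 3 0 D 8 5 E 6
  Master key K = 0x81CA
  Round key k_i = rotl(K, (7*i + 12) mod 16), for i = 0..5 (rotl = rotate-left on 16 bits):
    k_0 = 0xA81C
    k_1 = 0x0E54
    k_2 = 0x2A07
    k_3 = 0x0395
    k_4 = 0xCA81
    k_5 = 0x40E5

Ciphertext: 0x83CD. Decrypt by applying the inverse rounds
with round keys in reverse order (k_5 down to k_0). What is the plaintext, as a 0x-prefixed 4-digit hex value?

0x988A

s_0 = ciphertext = 0x83CD
s_1 = InvRound(s_0, k_5) = 0xBA83
s_2 = InvRound(s_1, k_4) = 0x4EBA
s_3 = InvRound(s_2, k_3) = 0xE74E
s_4 = InvRound(s_3, k_2) = 0xAFE7
s_5 = InvRound(s_4, k_1) = 0x8AAF
s_6 = InvRound(s_5, k_0) = 0x988A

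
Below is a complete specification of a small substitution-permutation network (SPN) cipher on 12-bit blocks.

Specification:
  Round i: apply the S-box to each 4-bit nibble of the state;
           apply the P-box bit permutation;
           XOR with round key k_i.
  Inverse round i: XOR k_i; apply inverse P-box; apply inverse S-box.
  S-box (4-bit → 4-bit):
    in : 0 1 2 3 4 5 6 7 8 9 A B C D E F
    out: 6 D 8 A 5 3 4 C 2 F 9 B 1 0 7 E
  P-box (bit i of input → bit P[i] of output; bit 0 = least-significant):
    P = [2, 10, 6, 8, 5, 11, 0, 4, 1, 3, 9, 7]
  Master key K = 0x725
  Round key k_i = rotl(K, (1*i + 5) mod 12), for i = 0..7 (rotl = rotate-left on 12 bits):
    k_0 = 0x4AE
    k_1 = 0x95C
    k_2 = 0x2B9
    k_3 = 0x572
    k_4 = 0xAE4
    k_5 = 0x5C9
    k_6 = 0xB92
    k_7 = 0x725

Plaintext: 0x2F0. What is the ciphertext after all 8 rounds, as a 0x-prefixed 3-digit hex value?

0x8DF

s_0 = plaintext = 0x2F0
s_1 = Round(s_0, k_0) = 0x87F
s_2 = Round(s_1, k_1) = 0xC05
s_3 = Round(s_2, k_2) = 0xEBE
s_4 = Round(s_3, k_3) = 0xB0C
s_5 = Round(s_4, k_4) = 0x26B
s_6 = Round(s_5, k_5) = 0x04C
s_7 = Round(s_6, k_6) = 0x9BF
s_8 = Round(s_7, k_7) = 0x8DF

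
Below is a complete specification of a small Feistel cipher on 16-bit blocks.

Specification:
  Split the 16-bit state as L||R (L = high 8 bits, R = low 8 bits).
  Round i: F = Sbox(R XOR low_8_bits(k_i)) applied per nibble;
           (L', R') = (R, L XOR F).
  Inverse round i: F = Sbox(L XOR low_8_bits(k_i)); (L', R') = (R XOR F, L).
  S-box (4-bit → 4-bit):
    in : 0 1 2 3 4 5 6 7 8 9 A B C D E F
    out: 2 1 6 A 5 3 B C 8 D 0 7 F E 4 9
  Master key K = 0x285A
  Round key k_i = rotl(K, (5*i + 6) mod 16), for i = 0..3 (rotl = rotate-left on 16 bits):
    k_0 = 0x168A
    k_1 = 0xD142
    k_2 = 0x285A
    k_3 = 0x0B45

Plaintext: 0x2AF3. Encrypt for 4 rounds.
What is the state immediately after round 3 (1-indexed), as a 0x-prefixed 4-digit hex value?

s_0 = plaintext = 0x2AF3
s_1 = Round(s_0, k_0) = 0xF3E7
s_2 = Round(s_1, k_1) = 0xE7F0
s_3 = Round(s_2, k_2) = 0xF0E7
s_4 = Round(s_3, k_3) = 0xE7F6

0xF0E7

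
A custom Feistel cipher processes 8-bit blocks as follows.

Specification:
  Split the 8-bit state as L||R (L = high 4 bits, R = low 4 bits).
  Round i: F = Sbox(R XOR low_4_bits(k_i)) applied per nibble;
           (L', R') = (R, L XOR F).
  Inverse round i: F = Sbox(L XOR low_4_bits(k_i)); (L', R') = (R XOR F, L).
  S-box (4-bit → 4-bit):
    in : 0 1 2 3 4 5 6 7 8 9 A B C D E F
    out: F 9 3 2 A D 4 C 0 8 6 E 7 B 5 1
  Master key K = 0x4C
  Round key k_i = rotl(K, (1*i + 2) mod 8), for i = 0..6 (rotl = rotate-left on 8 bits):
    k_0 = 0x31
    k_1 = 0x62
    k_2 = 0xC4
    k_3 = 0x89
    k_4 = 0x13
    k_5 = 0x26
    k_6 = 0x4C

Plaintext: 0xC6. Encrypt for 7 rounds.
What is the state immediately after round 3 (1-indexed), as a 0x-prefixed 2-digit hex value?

0x59

s_0 = plaintext = 0xC6
s_1 = Round(s_0, k_0) = 0x60
s_2 = Round(s_1, k_1) = 0x05
s_3 = Round(s_2, k_2) = 0x59
s_4 = Round(s_3, k_3) = 0x9A
s_5 = Round(s_4, k_4) = 0xA1
s_6 = Round(s_5, k_5) = 0x16
s_7 = Round(s_6, k_6) = 0x67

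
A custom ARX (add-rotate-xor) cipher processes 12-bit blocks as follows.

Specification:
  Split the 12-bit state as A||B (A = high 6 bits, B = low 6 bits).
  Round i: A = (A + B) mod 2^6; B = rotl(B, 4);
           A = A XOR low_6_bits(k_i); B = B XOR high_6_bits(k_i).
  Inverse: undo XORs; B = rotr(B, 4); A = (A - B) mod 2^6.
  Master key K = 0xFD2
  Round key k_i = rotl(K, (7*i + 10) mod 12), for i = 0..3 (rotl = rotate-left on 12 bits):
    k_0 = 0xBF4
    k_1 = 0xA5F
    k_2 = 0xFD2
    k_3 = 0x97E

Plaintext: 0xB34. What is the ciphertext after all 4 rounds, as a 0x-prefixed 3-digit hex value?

0x65E

s_0 = plaintext = 0xB34
s_1 = Round(s_0, k_0) = 0x522
s_2 = Round(s_1, k_1) = 0xA41
s_3 = Round(s_2, k_2) = 0xE2F
s_4 = Round(s_3, k_3) = 0x65E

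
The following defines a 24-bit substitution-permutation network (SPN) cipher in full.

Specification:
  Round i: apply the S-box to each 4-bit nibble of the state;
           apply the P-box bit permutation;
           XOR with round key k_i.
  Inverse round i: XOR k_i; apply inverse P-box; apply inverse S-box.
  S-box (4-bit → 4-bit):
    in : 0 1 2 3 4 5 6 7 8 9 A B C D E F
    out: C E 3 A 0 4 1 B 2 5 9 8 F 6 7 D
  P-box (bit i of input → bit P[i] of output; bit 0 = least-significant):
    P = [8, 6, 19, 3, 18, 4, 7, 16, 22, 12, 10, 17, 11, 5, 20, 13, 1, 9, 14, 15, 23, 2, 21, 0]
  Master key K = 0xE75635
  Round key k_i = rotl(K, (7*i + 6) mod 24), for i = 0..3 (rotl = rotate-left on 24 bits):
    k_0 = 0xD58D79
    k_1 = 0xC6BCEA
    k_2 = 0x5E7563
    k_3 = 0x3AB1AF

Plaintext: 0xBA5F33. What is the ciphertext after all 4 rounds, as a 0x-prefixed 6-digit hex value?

s_0 = plaintext = 0xBA5F33
s_1 = Round(s_0, k_0) = 0x860922
s_2 = Round(s_1, k_1) = 0x9299BC
s_3 = Round(s_2, k_2) = 0xA77A29
s_4 = Round(s_3, k_3) = 0xF41A9C

0xF41A9C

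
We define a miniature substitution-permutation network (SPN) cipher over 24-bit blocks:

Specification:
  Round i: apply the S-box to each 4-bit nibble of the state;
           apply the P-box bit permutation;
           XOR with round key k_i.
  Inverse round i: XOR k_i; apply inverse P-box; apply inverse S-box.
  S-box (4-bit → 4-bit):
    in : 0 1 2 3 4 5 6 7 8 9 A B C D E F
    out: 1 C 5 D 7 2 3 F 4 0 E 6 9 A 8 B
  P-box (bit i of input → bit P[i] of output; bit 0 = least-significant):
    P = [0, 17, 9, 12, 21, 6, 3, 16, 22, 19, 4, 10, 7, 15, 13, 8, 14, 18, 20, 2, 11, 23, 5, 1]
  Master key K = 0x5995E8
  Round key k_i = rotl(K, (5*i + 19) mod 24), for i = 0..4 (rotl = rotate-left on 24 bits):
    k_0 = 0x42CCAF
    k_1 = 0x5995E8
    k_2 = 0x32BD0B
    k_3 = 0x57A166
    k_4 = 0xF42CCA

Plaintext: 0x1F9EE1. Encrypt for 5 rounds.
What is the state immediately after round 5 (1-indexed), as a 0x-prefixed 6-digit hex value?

s_0 = plaintext = 0x1F9EE1
s_1 = Round(s_0, k_0) = 0x479A89
s_2 = Round(s_1, k_1) = 0xC5D9D4
s_3 = Round(s_2, k_2) = 0x353648
s_4 = Round(s_3, k_3) = 0x3B8A8C
s_5 = Round(s_4, k_4) = 0xE810F1

0xE810F1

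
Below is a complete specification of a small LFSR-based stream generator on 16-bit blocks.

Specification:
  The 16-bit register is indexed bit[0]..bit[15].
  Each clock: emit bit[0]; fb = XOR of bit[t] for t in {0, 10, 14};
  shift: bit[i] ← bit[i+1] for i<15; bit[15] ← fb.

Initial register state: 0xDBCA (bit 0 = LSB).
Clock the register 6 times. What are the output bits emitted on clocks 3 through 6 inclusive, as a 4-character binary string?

0100

reg_0 = 0xDBCA
clock 1: out=0, reg = 0xEDE5
clock 2: out=1, reg = 0xF6F2
clock 3: out=0, reg = 0x7B79
clock 4: out=1, reg = 0x3DBC
clock 5: out=0, reg = 0x9EDE
clock 6: out=0, reg = 0xCF6F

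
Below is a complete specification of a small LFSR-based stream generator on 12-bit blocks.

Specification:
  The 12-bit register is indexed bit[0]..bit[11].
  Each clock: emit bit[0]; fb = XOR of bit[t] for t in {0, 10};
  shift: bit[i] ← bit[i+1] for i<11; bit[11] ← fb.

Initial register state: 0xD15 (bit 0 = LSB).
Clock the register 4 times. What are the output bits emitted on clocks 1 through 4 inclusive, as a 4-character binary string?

1010

reg_0 = 0xD15
clock 1: out=1, reg = 0x68A
clock 2: out=0, reg = 0xB45
clock 3: out=1, reg = 0xDA2
clock 4: out=0, reg = 0xED1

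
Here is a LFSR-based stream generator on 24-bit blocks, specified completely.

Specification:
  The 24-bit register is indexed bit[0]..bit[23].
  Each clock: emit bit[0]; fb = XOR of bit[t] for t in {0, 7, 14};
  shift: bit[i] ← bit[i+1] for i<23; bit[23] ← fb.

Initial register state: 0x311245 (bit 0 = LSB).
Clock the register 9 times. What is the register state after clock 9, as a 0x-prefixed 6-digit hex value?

reg_0 = 0x311245
clock 1: out=1, reg = 0x988922
clock 2: out=0, reg = 0x4C4491
clock 3: out=1, reg = 0xA62248
clock 4: out=0, reg = 0x531124
clock 5: out=0, reg = 0x298892
clock 6: out=0, reg = 0x94C449
clock 7: out=1, reg = 0x4A6224
clock 8: out=0, reg = 0xA53112
clock 9: out=0, reg = 0x529889

0x529889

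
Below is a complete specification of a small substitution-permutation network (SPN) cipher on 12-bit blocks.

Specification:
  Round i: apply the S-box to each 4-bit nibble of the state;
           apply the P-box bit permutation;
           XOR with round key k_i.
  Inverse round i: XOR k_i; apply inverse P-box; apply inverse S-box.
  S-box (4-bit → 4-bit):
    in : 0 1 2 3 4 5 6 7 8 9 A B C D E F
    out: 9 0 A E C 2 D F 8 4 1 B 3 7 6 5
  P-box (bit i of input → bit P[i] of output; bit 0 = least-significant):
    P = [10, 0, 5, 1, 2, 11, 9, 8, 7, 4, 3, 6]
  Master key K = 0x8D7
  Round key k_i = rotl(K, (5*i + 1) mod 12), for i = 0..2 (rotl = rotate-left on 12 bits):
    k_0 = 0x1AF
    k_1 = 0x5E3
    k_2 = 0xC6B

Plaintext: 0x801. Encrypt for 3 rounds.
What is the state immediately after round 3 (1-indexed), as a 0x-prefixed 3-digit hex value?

0x1B9

s_0 = plaintext = 0x801
s_1 = Round(s_0, k_0) = 0x0EB
s_2 = Round(s_1, k_1) = 0xB20
s_3 = Round(s_2, k_2) = 0x1B9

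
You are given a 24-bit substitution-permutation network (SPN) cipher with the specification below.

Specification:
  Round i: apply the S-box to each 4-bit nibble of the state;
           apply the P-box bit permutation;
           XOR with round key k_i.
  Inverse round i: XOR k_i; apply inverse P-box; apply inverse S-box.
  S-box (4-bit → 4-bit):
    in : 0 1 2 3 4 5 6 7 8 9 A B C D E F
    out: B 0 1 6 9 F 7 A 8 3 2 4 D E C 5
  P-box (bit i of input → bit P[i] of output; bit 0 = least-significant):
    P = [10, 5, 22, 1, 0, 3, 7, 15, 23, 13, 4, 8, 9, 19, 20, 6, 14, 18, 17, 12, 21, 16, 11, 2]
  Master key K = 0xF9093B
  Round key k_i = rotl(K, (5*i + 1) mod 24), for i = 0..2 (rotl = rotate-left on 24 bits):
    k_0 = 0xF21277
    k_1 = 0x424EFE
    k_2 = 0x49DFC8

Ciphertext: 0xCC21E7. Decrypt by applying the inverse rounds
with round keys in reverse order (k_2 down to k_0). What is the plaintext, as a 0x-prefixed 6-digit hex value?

s_0 = ciphertext = 0xCC21E7
s_1 = InvRound(s_0, k_2) = 0xD02900
s_2 = InvRound(s_1, k_1) = 0x8FC530
s_3 = InvRound(s_2, k_0) = 0x00584C

0x00584C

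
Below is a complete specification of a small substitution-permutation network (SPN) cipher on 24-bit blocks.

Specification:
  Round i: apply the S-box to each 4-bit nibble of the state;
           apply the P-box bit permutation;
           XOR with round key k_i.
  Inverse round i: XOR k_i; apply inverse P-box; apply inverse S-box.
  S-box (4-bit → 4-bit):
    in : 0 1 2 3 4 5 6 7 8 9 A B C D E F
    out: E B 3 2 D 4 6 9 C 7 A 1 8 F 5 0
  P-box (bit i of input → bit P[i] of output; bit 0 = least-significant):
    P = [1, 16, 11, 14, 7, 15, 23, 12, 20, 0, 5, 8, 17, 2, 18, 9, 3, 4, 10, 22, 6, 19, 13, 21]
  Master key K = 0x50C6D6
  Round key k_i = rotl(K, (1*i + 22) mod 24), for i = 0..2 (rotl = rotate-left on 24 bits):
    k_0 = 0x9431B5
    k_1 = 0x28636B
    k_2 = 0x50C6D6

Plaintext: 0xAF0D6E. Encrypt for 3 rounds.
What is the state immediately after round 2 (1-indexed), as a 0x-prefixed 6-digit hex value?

0xE3E6A8

s_0 = plaintext = 0xAF0D6E
s_1 = Round(s_0, k_0) = 0x28BA92
s_2 = Round(s_1, k_1) = 0xE3E6A8
s_3 = Round(s_2, k_2) = 0x563EA7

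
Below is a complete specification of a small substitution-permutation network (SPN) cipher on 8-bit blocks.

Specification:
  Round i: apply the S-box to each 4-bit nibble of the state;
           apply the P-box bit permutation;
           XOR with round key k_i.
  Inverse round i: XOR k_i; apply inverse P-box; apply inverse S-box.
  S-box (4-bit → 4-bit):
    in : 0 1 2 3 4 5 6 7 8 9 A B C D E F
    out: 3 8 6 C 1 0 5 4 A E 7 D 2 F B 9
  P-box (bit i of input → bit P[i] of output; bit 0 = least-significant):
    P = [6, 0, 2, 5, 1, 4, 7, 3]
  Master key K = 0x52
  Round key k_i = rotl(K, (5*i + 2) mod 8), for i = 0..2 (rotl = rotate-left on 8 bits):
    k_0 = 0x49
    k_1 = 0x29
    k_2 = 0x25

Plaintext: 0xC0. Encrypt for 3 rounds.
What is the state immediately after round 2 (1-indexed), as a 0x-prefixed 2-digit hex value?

s_0 = plaintext = 0xC0
s_1 = Round(s_0, k_0) = 0x18
s_2 = Round(s_1, k_1) = 0x00
s_3 = Round(s_2, k_2) = 0x76

0x00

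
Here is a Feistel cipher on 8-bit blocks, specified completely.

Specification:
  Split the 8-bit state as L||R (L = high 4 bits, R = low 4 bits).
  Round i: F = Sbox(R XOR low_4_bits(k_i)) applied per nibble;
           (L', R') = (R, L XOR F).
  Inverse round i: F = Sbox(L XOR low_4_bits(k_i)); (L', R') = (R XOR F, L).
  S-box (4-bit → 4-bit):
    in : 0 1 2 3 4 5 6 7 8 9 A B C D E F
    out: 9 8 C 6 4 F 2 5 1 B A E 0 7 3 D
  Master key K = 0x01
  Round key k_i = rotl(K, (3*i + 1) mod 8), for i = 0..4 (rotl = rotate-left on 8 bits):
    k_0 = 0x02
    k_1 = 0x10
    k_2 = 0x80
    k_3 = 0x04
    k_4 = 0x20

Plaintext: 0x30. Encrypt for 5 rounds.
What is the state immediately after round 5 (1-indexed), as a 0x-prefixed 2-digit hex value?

s_0 = plaintext = 0x30
s_1 = Round(s_0, k_0) = 0x0F
s_2 = Round(s_1, k_1) = 0xFD
s_3 = Round(s_2, k_2) = 0xD8
s_4 = Round(s_3, k_3) = 0x8D
s_5 = Round(s_4, k_4) = 0xDF

0xDF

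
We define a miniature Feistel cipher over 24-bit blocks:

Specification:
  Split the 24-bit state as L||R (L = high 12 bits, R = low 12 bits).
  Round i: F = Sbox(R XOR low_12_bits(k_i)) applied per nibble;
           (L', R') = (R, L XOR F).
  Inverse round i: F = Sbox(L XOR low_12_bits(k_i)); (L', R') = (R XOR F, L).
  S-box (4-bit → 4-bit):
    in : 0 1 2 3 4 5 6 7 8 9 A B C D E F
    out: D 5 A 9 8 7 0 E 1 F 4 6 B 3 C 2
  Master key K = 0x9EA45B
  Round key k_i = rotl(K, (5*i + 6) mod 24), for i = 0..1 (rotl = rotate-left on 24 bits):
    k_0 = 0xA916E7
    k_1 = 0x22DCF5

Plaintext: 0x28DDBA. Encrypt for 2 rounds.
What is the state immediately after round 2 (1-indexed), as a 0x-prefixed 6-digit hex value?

0x4FEC6C

s_0 = plaintext = 0x28DDBA
s_1 = Round(s_0, k_0) = 0xDBA4FE
s_2 = Round(s_1, k_1) = 0x4FEC6C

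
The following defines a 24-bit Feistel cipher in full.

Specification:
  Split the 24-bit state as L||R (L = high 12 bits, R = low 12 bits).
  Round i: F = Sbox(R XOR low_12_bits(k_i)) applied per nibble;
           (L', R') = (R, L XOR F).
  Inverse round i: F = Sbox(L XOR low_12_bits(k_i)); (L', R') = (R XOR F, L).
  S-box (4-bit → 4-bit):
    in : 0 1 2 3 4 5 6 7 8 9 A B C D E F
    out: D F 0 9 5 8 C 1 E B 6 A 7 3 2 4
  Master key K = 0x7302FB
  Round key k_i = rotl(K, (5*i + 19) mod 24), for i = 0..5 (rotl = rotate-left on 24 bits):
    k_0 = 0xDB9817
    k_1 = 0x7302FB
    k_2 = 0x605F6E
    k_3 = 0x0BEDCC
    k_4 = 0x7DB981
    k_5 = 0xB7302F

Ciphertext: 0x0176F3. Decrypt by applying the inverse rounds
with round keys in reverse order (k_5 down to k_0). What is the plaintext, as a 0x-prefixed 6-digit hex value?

0xA81198

s_0 = ciphertext = 0x0176F3
s_1 = InvRound(s_0, k_5) = 0xB6D017
s_2 = InvRound(s_1, k_4) = 0x030B6D
s_3 = InvRound(s_2, k_3) = 0x82A030
s_4 = InvRound(s_3, k_2) = 0x16582A
s_5 = InvRound(s_4, k_1) = 0x198165
s_6 = InvRound(s_5, k_0) = 0xA81198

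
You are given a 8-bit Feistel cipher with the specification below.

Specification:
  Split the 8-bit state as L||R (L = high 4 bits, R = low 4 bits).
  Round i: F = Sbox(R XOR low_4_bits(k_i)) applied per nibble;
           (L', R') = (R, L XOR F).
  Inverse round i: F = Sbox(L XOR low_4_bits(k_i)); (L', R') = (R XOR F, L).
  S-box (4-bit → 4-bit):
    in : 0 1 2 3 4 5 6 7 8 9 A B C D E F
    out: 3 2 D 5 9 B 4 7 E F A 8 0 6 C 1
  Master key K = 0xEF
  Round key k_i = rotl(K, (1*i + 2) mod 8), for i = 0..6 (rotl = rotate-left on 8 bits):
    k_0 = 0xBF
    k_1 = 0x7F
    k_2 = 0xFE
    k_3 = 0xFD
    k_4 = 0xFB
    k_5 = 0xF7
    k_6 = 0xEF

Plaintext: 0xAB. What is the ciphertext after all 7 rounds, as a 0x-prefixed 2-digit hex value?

0x7E

s_0 = plaintext = 0xAB
s_1 = Round(s_0, k_0) = 0xB3
s_2 = Round(s_1, k_1) = 0x3B
s_3 = Round(s_2, k_2) = 0xB8
s_4 = Round(s_3, k_3) = 0x80
s_5 = Round(s_4, k_4) = 0x00
s_6 = Round(s_5, k_5) = 0x07
s_7 = Round(s_6, k_6) = 0x7E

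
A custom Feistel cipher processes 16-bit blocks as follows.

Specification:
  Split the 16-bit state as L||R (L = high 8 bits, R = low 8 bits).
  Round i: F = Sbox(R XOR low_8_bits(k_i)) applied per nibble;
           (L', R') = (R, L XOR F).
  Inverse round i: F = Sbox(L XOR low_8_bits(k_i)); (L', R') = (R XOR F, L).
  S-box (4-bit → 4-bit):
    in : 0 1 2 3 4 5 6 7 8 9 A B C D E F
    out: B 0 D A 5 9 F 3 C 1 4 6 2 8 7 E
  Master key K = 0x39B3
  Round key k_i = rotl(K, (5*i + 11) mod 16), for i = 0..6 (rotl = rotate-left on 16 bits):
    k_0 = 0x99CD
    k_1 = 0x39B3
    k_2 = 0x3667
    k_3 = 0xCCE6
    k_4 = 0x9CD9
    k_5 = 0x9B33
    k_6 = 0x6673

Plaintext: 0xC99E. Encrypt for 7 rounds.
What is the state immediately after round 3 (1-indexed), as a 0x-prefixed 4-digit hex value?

0xE59E

s_0 = plaintext = 0xC99E
s_1 = Round(s_0, k_0) = 0x9E53
s_2 = Round(s_1, k_1) = 0x53E5
s_3 = Round(s_2, k_2) = 0xE59E
s_4 = Round(s_3, k_3) = 0x9ED9
s_5 = Round(s_4, k_4) = 0xD925
s_6 = Round(s_5, k_5) = 0x25D6
s_7 = Round(s_6, k_6) = 0xD66C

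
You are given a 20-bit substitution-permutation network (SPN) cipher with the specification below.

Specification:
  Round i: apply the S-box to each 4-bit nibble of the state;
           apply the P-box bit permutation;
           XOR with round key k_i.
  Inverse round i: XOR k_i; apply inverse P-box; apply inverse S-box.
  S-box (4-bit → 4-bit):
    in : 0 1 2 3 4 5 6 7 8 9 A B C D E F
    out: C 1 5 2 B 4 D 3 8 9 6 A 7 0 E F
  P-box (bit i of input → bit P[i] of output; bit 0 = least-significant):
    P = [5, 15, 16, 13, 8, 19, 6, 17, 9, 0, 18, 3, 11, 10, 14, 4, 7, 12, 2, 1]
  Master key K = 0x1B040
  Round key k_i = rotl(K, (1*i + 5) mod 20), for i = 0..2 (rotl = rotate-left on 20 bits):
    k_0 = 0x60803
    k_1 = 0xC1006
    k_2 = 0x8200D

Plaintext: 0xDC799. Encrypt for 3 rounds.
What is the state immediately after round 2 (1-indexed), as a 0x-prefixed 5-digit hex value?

0xD4BF5

s_0 = plaintext = 0xDC799
s_1 = Round(s_0, k_0) = 0x46722
s_2 = Round(s_1, k_1) = 0xD4BF5
s_3 = Round(s_2, k_2) = 0x32D54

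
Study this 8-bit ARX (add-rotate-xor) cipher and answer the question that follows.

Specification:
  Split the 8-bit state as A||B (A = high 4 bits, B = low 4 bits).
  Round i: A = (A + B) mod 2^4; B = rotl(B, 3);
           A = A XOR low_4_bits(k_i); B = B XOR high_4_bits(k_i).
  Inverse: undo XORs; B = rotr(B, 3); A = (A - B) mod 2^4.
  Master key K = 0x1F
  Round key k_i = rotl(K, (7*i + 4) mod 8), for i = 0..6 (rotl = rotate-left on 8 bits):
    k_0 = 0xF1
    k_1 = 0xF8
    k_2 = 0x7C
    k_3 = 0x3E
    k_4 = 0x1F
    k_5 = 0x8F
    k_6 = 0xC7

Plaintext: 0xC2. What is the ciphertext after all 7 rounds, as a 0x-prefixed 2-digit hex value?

s_0 = plaintext = 0xC2
s_1 = Round(s_0, k_0) = 0xFE
s_2 = Round(s_1, k_1) = 0x58
s_3 = Round(s_2, k_2) = 0x13
s_4 = Round(s_3, k_3) = 0xAA
s_5 = Round(s_4, k_4) = 0xB4
s_6 = Round(s_5, k_5) = 0x0A
s_7 = Round(s_6, k_6) = 0xD9

0xD9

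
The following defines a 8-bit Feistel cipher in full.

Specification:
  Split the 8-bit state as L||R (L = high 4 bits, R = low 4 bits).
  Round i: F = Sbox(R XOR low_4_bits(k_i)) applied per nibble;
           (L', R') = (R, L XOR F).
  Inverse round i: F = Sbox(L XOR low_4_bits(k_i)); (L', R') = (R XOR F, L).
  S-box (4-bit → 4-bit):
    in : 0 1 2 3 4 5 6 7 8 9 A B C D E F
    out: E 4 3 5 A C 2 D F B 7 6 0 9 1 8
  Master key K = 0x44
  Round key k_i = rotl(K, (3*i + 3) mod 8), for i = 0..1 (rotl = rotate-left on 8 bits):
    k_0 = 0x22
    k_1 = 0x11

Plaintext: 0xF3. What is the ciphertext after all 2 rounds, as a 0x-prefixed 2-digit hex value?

0xB4

s_0 = plaintext = 0xF3
s_1 = Round(s_0, k_0) = 0x3B
s_2 = Round(s_1, k_1) = 0xB4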